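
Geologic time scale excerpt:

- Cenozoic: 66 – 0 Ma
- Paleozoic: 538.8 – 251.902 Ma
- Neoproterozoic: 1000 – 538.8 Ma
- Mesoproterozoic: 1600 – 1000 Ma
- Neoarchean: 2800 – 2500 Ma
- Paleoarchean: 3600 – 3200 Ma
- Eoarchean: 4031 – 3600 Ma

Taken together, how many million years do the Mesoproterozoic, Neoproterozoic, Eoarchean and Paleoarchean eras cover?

Duration is start − end for each: (1600 − 1000) + (1000 − 538.8) + (4031 − 3600) + (3600 − 3200).
That is 600 + 461.2 + 431 + 400, which totals 1892.2 million years.

1892.2 million years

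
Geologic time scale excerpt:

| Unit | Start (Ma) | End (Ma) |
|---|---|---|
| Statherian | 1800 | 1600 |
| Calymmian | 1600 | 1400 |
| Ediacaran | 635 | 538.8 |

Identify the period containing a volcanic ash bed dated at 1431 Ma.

1431 Ma lies between 1600 and 1400 Ma, so it falls in the Calymmian.

Calymmian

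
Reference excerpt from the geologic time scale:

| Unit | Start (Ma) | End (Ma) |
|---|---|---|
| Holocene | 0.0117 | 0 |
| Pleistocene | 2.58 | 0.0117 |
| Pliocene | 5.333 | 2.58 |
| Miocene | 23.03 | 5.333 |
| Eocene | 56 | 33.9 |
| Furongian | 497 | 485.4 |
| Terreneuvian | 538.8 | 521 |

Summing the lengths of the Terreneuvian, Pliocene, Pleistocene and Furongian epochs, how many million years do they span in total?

Duration is start − end for each: (538.8 − 521) + (5.333 − 2.58) + (2.58 − 0.0117) + (497 − 485.4).
That is 17.8 + 2.753 + 2.5683 + 11.6, which totals 34.7213 million years.

34.7213 million years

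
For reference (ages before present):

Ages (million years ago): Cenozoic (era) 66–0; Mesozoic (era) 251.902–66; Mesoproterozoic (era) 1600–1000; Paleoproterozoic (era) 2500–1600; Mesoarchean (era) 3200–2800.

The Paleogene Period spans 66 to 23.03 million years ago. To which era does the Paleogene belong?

Cenozoic

The Paleogene (66–23.03 Ma) lies entirely within 66–0 Ma, the Cenozoic Era.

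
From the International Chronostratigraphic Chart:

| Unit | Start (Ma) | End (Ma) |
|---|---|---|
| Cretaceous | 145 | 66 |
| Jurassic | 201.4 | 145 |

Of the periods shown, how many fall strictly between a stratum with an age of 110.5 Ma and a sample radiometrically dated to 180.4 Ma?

0

Checking each listed span, none has both start < 180.4 Ma and end > 110.5 Ma — every period straddles one of the two dates or lies outside them — so the count is 0.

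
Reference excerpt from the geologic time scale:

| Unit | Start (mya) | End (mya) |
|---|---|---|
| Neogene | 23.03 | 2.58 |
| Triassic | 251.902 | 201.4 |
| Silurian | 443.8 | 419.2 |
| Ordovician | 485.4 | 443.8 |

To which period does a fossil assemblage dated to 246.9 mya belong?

Triassic

246.9 Ma lies between 251.902 and 201.4 Ma, so it falls in the Triassic.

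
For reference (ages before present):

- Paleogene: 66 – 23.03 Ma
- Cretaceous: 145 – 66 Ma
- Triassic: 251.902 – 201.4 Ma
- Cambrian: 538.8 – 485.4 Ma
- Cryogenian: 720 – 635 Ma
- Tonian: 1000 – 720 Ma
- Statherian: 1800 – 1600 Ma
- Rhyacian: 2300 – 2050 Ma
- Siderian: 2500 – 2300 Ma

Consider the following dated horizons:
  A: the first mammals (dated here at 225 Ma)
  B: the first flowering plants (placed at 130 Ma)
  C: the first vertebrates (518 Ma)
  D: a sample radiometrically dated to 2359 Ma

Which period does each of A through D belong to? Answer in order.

A — Triassic; B — Cretaceous; C — Cambrian; D — Siderian

A: 225 Ma lies in 251.902–201.4 Ma, so Triassic.
B: 130 Ma lies in 145–66 Ma, so Cretaceous.
C: 518 Ma lies in 538.8–485.4 Ma, so Cambrian.
D: 2359 Ma lies in 2500–2300 Ma, so Siderian.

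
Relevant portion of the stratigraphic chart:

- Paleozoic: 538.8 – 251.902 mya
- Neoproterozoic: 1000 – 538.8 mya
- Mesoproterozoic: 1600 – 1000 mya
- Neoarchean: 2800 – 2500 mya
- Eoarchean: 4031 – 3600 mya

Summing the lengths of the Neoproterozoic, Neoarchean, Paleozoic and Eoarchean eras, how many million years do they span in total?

1479.098 million years

Duration is start − end for each: (1000 − 538.8) + (2800 − 2500) + (538.8 − 251.902) + (4031 − 3600).
That is 461.2 + 300 + 286.898 + 431, which totals 1479.098 million years.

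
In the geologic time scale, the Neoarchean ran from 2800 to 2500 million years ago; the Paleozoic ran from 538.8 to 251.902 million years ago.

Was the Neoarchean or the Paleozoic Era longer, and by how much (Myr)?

Neoarchean, by 13.102 million years

Neoarchean: 2800 − 2500 = 300 Myr.
Paleozoic: 538.8 − 251.902 = 286.898 Myr.
Difference: 300 − 286.898 = 13.102 Myr, so the Neoarchean was longer.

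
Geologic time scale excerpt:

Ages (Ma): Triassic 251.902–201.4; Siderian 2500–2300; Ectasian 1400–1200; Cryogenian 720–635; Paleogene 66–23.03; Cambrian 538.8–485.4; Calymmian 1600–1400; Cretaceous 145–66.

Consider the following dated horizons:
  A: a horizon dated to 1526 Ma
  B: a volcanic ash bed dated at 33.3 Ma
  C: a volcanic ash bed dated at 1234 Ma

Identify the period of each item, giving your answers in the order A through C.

A: 1526 Ma lies in 1600–1400 Ma, so Calymmian.
B: 33.3 Ma lies in 66–23.03 Ma, so Paleogene.
C: 1234 Ma lies in 1400–1200 Ma, so Ectasian.

A — Calymmian; B — Paleogene; C — Ectasian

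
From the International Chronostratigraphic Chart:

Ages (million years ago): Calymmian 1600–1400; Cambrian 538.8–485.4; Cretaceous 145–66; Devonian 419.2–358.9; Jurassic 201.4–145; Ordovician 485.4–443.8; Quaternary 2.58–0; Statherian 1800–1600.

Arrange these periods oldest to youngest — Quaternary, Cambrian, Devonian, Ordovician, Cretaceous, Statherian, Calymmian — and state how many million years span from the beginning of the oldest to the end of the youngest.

Statherian → Calymmian → Cambrian → Ordovician → Devonian → Cretaceous → Quaternary; total span 1800 Myr

Start ages (Ma): Statherian 1800, Calymmian 1600, Cambrian 538.8, Ordovician 485.4, Devonian 419.2, Cretaceous 145, Quaternary 2.58.
Ordered oldest to youngest: Statherian, Calymmian, Cambrian, Ordovician, Devonian, Cretaceous, Quaternary.
Span = 1800 − 0 = 1800 Myr.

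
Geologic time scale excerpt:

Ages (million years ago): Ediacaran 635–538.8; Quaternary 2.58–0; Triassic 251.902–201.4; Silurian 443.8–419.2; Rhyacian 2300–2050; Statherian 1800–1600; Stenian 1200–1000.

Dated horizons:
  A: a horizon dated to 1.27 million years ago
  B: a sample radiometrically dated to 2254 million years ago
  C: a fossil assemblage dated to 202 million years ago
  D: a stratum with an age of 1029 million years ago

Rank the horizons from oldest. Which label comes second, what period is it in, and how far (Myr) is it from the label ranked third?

Larger Ma means older, so oldest first: B 2254 > D 1029 > C 202 > A 1.27.
Counting 2 along gives D (1029 Ma); the excerpt puts that inside the Stenian, 1200–1000 Ma.
Next in line is C (202 Ma), and 1029 − 202 = 827 Myr.

D, in the Stenian; 827 million years to C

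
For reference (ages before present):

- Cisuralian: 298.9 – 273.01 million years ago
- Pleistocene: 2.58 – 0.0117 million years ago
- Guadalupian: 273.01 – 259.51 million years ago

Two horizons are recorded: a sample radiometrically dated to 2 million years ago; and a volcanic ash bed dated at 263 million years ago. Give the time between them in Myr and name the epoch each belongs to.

Elapsed time: 263 − 2 = 261 Myr.
2 Ma lies within 2.58–0.0117 Ma: Pleistocene.
263 Ma lies within 273.01–259.51 Ma: Guadalupian.

261 million years apart; the first in the Pleistocene, the second in the Guadalupian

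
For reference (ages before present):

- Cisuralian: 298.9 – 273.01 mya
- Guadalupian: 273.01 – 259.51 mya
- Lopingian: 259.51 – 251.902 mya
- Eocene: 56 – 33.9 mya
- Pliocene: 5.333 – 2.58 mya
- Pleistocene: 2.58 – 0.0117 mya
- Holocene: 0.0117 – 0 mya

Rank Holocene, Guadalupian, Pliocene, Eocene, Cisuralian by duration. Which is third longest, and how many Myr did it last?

Durations: Holocene 0.0117; Guadalupian 13.5; Pliocene 2.753; Eocene 22.1; Cisuralian 25.89 Myr.
Sorted longest-first: Cisuralian (25.89), Eocene (22.1), Guadalupian (13.5), Pliocene (2.753), Holocene (0.0117).
The third longest is Guadalupian at 13.5 Myr.

Guadalupian, 13.5 million years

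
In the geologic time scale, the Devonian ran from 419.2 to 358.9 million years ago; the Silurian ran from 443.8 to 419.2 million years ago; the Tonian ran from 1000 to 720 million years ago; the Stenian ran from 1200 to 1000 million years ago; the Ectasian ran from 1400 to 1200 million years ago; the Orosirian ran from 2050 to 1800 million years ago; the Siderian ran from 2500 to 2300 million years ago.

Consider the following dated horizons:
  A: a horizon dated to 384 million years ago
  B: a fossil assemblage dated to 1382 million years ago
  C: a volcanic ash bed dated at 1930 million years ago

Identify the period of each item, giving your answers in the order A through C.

A: 384 Ma lies in 419.2–358.9 Ma, so Devonian.
B: 1382 Ma lies in 1400–1200 Ma, so Ectasian.
C: 1930 Ma lies in 2050–1800 Ma, so Orosirian.

A — Devonian; B — Ectasian; C — Orosirian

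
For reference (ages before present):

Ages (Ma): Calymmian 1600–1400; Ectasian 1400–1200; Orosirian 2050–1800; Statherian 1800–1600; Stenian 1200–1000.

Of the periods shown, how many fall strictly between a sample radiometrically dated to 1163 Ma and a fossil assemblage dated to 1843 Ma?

1843 Ma sits inside the Orosirian (2050–1800) and 1163 Ma inside the Stenian (1200–1000); neither of those is wholly between the two dates.
The listed periods lying completely between them are Statherian, Calymmian, Ectasian — 3 in all.

3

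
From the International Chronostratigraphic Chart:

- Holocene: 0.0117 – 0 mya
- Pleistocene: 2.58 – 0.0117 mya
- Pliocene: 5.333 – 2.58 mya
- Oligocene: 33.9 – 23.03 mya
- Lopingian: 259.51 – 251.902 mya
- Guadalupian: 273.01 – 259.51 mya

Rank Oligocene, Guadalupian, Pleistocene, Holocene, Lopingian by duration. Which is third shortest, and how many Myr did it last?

Durations: Oligocene 10.87; Guadalupian 13.5; Pleistocene 2.5683; Holocene 0.0117; Lopingian 7.608 Myr.
Sorted shortest-first: Holocene (0.0117), Pleistocene (2.5683), Lopingian (7.608), Oligocene (10.87), Guadalupian (13.5).
The third shortest is Lopingian at 7.608 Myr.

Lopingian, 7.608 million years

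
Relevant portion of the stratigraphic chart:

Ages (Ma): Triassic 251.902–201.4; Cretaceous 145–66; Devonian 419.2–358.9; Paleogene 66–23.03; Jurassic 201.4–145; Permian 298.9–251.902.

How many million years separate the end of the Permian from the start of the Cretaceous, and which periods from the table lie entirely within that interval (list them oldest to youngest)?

106.902 million years; Triassic, Jurassic

The Permian closes at 251.902 Ma and the Cretaceous opens at 145 Ma, so the interval is 251.902 − 145 = 106.902 Myr.
A period fits inside if it starts at or after 251.902 Ma and ends at or before 145 Ma; oldest first that gives Triassic, Jurassic.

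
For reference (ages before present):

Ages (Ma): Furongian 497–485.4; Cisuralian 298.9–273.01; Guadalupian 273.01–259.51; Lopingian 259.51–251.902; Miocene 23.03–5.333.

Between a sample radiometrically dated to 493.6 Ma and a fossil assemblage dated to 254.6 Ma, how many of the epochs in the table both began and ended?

2

The older date is 493.6 Ma and the younger is 254.6 Ma.
Epochs with start < 493.6 and end > 254.6 Ma: Cisuralian (298.9–273.01), Guadalupian (273.01–259.51).
That is 2 complete epochs.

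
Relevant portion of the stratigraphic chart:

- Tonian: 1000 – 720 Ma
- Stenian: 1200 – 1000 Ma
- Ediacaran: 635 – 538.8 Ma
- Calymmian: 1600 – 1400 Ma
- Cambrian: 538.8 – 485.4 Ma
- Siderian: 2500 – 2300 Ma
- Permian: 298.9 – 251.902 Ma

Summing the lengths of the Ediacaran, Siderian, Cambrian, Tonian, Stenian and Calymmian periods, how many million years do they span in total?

1029.6 million years

Duration is start − end for each: (635 − 538.8) + (2500 − 2300) + (538.8 − 485.4) + (1000 − 720) + (1200 − 1000) + (1600 − 1400).
That is 96.2 + 200 + 53.4 + 280 + 200 + 200, which totals 1029.6 million years.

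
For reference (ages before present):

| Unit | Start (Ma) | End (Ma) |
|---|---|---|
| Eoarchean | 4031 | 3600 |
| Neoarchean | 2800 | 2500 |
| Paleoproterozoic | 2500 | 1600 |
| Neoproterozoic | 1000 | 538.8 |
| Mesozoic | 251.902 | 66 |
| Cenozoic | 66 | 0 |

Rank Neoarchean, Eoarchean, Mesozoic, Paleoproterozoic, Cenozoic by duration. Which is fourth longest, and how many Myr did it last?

Mesozoic, 185.902 million years

Durations: Neoarchean 300; Eoarchean 431; Mesozoic 185.902; Paleoproterozoic 900; Cenozoic 66 Myr.
Sorted longest-first: Paleoproterozoic (900), Eoarchean (431), Neoarchean (300), Mesozoic (185.902), Cenozoic (66).
The fourth longest is Mesozoic at 185.902 Myr.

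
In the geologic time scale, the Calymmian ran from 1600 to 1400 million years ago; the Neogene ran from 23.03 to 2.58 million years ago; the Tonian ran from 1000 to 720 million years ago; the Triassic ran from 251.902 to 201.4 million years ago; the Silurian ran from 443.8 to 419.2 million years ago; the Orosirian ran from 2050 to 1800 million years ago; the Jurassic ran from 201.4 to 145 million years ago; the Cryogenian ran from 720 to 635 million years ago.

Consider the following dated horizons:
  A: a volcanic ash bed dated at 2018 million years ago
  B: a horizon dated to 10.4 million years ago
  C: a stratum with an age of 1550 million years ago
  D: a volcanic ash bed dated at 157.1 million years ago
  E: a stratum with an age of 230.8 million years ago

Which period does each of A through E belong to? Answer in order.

A: 2018 Ma lies in 2050–1800 Ma, so Orosirian.
B: 10.4 Ma lies in 23.03–2.58 Ma, so Neogene.
C: 1550 Ma lies in 1600–1400 Ma, so Calymmian.
D: 157.1 Ma lies in 201.4–145 Ma, so Jurassic.
E: 230.8 Ma lies in 251.902–201.4 Ma, so Triassic.

A — Orosirian; B — Neogene; C — Calymmian; D — Jurassic; E — Triassic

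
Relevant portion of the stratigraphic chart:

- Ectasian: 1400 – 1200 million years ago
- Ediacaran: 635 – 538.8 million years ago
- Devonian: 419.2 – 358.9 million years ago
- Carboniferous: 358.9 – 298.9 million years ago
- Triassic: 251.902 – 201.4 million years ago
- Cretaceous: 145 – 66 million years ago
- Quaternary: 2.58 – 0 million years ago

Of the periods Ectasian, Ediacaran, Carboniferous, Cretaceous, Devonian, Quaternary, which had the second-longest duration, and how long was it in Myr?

Ediacaran, 96.2 million years

Start − end for each: Ectasian 1400 − 1200 = 200; Ediacaran 635 − 538.8 = 96.2; Carboniferous 358.9 − 298.9 = 60; Cretaceous 145 − 66 = 79; Devonian 419.2 − 358.9 = 60.3; Quaternary 2.58 − 0 = 2.58.
Ranking these from longest: Ectasian > Ediacaran > Cretaceous > Devonian > Carboniferous > Quaternary.
Position 2 in that ranking is Ediacaran, which lasted 96.2 Myr.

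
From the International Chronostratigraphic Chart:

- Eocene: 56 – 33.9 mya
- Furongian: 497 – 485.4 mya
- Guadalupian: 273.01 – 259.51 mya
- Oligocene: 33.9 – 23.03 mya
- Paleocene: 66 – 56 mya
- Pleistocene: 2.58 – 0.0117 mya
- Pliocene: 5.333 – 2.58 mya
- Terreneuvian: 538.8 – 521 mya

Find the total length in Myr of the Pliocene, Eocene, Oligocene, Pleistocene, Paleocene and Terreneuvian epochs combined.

Each duration: Pliocene = 2.753; Eocene = 22.1; Oligocene = 10.87; Pleistocene = 2.5683; Paleocene = 10; Terreneuvian = 17.8.
Sum: 2.753 + 22.1 + 10.87 + 2.5683 + 10 + 17.8 = 66.0913 Myr.

66.0913 million years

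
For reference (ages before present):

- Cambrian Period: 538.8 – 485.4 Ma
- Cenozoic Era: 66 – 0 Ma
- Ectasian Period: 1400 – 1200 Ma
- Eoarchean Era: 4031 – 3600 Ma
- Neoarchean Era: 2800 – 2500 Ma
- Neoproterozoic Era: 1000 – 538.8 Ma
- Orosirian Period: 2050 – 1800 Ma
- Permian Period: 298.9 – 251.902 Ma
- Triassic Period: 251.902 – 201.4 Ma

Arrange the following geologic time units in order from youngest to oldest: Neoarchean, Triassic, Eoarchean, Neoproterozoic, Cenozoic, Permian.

Read off each span (Ma): Neoarchean 2800–2500; Triassic 251.902–201.4; Eoarchean 4031–3600; Neoproterozoic 1000–538.8; Cenozoic 66–0; Permian 298.9–251.902.
Larger Ma is older, so oldest→youngest is Eoarchean, Neoarchean, Neoproterozoic, Permian, Triassic, Cenozoic; reverse it for youngest→oldest.

Cenozoic, then Triassic, then Permian, then Neoproterozoic, then Neoarchean, then Eoarchean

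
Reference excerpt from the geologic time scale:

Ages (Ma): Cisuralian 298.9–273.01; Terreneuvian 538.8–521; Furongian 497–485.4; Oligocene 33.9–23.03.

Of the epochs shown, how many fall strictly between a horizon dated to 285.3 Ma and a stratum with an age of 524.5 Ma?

1

524.5 Ma sits inside the Terreneuvian (538.8–521) and 285.3 Ma inside the Cisuralian (298.9–273.01); neither of those is wholly between the two dates.
The listed epochs lying completely between them are Furongian — 1 in all.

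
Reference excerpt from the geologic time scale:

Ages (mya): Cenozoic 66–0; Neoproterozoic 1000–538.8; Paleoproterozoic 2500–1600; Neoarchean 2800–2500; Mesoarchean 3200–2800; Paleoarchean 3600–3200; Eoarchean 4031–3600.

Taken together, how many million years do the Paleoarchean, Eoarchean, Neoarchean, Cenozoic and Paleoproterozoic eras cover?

Duration is start − end for each: (3600 − 3200) + (4031 − 3600) + (2800 − 2500) + (66 − 0) + (2500 − 1600).
That is 400 + 431 + 300 + 66 + 900, which totals 2097 million years.

2097 million years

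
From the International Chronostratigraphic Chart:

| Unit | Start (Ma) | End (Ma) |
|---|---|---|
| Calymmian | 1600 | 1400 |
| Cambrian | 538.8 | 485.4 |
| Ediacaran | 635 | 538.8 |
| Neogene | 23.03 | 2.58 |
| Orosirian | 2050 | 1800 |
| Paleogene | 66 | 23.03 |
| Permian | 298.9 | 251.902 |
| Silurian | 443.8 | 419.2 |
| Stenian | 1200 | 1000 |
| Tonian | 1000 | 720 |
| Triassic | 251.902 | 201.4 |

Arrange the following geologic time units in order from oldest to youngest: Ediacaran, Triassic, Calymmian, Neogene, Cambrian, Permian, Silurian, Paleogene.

Calymmian, Ediacaran, Cambrian, Silurian, Permian, Triassic, Paleogene, Neogene

The oldest of these is Calymmian (starts 1600 Ma) and the youngest is Neogene (ends 2.58 Ma).
In between, by decreasing start age: Ediacaran (635), Cambrian (538.8), Silurian (443.8), Permian (298.9), Triassic (251.902), Paleogene (66).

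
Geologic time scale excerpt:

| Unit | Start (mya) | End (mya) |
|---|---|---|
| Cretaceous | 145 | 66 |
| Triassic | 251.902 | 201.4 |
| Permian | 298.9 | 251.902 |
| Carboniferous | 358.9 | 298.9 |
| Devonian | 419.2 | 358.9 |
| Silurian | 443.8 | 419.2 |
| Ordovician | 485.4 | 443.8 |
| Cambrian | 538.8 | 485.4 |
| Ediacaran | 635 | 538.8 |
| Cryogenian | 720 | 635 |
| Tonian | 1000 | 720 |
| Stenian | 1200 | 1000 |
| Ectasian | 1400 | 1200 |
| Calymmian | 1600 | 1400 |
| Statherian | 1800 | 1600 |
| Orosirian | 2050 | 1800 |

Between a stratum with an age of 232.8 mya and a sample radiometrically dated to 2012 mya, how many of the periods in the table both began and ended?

The older date is 2012 Ma and the younger is 232.8 Ma.
Periods with start < 2012 and end > 232.8 Ma: Statherian (1800–1600), Calymmian (1600–1400), Ectasian (1400–1200), Stenian (1200–1000), Tonian (1000–720), Cryogenian (720–635), Ediacaran (635–538.8), Cambrian (538.8–485.4), Ordovician (485.4–443.8), Silurian (443.8–419.2), Devonian (419.2–358.9), Carboniferous (358.9–298.9), Permian (298.9–251.902).
That is 13 complete periods.

13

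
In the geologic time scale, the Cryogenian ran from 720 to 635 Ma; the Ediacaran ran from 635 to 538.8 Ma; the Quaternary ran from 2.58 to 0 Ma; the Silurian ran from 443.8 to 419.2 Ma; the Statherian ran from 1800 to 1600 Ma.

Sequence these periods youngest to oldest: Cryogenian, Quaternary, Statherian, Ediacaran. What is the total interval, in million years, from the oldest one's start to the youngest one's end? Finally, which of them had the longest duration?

Start ages (Ma): Statherian 1800, Cryogenian 720, Ediacaran 635, Quaternary 2.58.
Ordered youngest to oldest: Quaternary, Ediacaran, Cryogenian, Statherian.
Span = 1800 − 0 = 1800 Myr.
Durations: Ediacaran 96.2, Statherian 200, Quaternary 2.58, Cryogenian 85 → longest is Statherian (200 Myr).

Quaternary → Ediacaran → Cryogenian → Statherian; total span 1800 Myr; longest is Statherian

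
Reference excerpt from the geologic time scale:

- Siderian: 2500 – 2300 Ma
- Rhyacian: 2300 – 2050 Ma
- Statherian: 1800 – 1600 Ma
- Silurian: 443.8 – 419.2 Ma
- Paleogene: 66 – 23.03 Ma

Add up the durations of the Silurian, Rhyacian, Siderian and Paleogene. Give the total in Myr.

Duration is start − end for each: (443.8 − 419.2) + (2300 − 2050) + (2500 − 2300) + (66 − 23.03).
That is 24.6 + 250 + 200 + 42.97, which totals 517.57 million years.

517.57 million years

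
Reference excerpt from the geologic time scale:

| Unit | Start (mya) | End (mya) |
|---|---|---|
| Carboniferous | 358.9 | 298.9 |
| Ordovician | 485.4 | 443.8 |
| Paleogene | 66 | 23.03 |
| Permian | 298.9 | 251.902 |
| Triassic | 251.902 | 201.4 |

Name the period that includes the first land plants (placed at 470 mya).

Ordovician

470 Ma lies between 485.4 and 443.8 Ma, so it falls in the Ordovician.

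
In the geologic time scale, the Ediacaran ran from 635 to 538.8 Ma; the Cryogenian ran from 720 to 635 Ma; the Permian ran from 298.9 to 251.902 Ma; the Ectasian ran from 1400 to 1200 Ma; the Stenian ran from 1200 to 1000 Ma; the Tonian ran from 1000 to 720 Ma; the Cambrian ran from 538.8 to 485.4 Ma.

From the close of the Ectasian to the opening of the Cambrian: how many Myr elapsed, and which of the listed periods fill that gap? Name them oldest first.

End of Ectasian = 1200 Ma; start of Cambrian = 538.8 Ma.
Gap = 1200 − 538.8 = 661.2 Myr.
Periods wholly inside 1200–538.8 Ma: Stenian (1200–1000), Tonian (1000–720), Cryogenian (720–635), Ediacaran (635–538.8).

661.2 million years; Stenian, Tonian, Cryogenian, Ediacaran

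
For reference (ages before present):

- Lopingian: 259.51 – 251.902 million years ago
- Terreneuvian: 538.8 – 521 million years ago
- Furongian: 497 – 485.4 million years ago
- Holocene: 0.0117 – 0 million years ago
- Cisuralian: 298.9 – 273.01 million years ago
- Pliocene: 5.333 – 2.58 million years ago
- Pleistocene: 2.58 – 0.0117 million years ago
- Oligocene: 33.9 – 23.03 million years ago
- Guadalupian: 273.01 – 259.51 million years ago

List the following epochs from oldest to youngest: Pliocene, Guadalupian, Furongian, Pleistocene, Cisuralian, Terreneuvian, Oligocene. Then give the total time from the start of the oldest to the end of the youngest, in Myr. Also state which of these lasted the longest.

Terreneuvian → Furongian → Cisuralian → Guadalupian → Oligocene → Pliocene → Pleistocene; total span 538.7883 Myr; longest is Cisuralian

Start ages (Ma): Terreneuvian 538.8, Furongian 497, Cisuralian 298.9, Guadalupian 273.01, Oligocene 33.9, Pliocene 5.333, Pleistocene 2.58.
Ordered oldest to youngest: Terreneuvian, Furongian, Cisuralian, Guadalupian, Oligocene, Pliocene, Pleistocene.
Span = 538.8 − 0.0117 = 538.7883 Myr.
Durations: Pliocene 2.753, Oligocene 10.87, Cisuralian 25.89, Guadalupian 13.5, Furongian 11.6, Terreneuvian 17.8, Pleistocene 2.5683 → longest is Cisuralian (25.89 Myr).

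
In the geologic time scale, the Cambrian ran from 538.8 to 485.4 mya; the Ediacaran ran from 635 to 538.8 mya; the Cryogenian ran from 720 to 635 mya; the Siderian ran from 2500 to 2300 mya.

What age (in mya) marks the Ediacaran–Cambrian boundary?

The Ediacaran ends and the Cambrian begins at 538.8 mya.

538.8 mya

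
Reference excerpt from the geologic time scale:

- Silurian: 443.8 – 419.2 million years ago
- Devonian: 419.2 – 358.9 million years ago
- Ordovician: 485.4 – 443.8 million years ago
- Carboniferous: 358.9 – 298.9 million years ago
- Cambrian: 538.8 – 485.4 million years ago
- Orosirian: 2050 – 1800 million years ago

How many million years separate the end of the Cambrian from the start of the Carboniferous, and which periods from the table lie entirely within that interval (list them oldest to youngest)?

End of Cambrian = 485.4 Ma; start of Carboniferous = 358.9 Ma.
Gap = 485.4 − 358.9 = 126.5 Myr.
Periods wholly inside 485.4–358.9 Ma: Ordovician (485.4–443.8), Silurian (443.8–419.2), Devonian (419.2–358.9).

126.5 million years; Ordovician, Silurian, Devonian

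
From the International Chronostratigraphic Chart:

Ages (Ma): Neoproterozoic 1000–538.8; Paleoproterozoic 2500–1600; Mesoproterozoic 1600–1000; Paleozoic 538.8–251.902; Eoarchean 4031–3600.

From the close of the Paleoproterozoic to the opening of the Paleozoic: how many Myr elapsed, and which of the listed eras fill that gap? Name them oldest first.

End of Paleoproterozoic = 1600 Ma; start of Paleozoic = 538.8 Ma.
Gap = 1600 − 538.8 = 1061.2 Myr.
Eras wholly inside 1600–538.8 Ma: Mesoproterozoic (1600–1000), Neoproterozoic (1000–538.8).

1061.2 million years; Mesoproterozoic, Neoproterozoic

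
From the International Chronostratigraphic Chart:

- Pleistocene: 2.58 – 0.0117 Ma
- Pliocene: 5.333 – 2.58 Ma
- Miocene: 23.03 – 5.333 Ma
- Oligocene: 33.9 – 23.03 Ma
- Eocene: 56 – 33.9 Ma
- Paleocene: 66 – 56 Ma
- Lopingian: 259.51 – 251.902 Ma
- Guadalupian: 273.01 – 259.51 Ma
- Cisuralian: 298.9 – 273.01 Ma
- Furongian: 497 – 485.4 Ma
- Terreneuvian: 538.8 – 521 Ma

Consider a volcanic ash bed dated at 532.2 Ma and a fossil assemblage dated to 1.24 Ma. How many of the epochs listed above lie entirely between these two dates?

9

The older date is 532.2 Ma and the younger is 1.24 Ma.
Epochs with start < 532.2 and end > 1.24 Ma: Furongian (497–485.4), Cisuralian (298.9–273.01), Guadalupian (273.01–259.51), Lopingian (259.51–251.902), Paleocene (66–56), Eocene (56–33.9), Oligocene (33.9–23.03), Miocene (23.03–5.333), Pliocene (5.333–2.58).
That is 9 complete epochs.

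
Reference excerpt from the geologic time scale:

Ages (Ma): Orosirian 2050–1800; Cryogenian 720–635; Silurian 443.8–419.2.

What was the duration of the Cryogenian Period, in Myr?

85 million years

720 − 635 = 85 million years.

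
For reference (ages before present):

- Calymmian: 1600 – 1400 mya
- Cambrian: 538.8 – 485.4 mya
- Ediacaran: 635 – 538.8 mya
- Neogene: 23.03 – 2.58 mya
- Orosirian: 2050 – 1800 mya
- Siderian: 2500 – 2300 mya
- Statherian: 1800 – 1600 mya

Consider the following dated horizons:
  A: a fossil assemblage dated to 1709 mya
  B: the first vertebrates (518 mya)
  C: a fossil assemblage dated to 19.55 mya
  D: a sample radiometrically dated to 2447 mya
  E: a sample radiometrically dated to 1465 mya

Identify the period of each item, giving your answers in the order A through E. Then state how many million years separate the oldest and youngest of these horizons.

A — Statherian; B — Cambrian; C — Neogene; D — Siderian; E — Calymmian; span 2427.45 million years

A: 1709 Ma lies in 1800–1600 Ma, so Statherian.
B: 518 Ma lies in 538.8–485.4 Ma, so Cambrian.
C: 19.55 Ma lies in 23.03–2.58 Ma, so Neogene.
D: 2447 Ma lies in 2500–2300 Ma, so Siderian.
E: 1465 Ma lies in 1600–1400 Ma, so Calymmian.
Oldest = 2447 Ma, youngest = 19.55 Ma → span 2427.45 Myr.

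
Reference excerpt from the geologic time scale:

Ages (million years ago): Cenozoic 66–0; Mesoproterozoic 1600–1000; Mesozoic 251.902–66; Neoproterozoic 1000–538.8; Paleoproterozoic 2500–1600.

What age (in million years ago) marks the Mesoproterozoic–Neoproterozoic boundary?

The Mesoproterozoic ends and the Neoproterozoic begins at 1000 million years ago.

1000 million years ago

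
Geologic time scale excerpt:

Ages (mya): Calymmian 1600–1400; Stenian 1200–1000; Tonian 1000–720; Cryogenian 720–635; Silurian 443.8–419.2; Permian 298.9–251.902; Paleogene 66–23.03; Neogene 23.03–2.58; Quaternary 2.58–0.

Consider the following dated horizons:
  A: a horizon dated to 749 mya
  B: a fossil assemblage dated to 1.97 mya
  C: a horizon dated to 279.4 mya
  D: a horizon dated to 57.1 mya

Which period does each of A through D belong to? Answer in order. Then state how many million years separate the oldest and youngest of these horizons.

Match each age against the start–end ranges in the excerpt: A = 749 Ma → Tonian (1000–720); B = 1.97 Ma → Quaternary (2.58–0); C = 279.4 Ma → Permian (298.9–251.902); D = 57.1 Ma → Paleogene (66–23.03).
The largest age is 749 Ma and the smallest is 1.97 Ma; their difference is 747.03 Myr.

A — Tonian; B — Quaternary; C — Permian; D — Paleogene; span 747.03 million years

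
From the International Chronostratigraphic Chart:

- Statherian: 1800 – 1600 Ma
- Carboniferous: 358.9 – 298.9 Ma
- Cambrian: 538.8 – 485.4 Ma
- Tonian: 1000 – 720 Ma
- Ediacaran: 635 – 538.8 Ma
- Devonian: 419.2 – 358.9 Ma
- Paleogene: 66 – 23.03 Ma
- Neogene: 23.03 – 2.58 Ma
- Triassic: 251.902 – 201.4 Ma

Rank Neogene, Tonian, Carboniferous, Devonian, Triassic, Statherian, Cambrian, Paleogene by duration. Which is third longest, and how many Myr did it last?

Durations: Neogene 20.45; Tonian 280; Carboniferous 60; Devonian 60.3; Triassic 50.502; Statherian 200; Cambrian 53.4; Paleogene 42.97 Myr.
Sorted longest-first: Tonian (280), Statherian (200), Devonian (60.3), Carboniferous (60), Cambrian (53.4), Triassic (50.502), Paleogene (42.97), Neogene (20.45).
The third longest is Devonian at 60.3 Myr.

Devonian, 60.3 million years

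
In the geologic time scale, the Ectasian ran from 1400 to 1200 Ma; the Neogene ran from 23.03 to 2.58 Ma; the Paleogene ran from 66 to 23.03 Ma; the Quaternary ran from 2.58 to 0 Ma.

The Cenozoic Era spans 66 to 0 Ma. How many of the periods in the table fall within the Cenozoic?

3

Periods inside 66–0 Ma: Paleogene, Neogene, Quaternary — 3 in total.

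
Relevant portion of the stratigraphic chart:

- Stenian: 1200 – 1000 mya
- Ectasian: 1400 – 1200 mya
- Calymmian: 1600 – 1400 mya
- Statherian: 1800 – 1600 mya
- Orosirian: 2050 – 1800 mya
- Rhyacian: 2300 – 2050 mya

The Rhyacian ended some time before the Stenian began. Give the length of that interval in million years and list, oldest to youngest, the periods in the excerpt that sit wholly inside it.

850 million years; Orosirian, Statherian, Calymmian, Ectasian

The Rhyacian closes at 2050 Ma and the Stenian opens at 1200 Ma, so the interval is 2050 − 1200 = 850 Myr.
A period fits inside if it starts at or after 2050 Ma and ends at or before 1200 Ma; oldest first that gives Orosirian, Statherian, Calymmian, Ectasian.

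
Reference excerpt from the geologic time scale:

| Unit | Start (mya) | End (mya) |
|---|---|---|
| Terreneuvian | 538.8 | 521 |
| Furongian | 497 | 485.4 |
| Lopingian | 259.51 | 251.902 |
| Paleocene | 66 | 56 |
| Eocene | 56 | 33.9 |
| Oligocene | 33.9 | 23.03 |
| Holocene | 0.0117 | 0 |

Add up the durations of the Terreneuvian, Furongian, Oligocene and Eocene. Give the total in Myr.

Each duration: Terreneuvian = 17.8; Furongian = 11.6; Oligocene = 10.87; Eocene = 22.1.
Sum: 17.8 + 11.6 + 10.87 + 22.1 = 62.37 Myr.

62.37 million years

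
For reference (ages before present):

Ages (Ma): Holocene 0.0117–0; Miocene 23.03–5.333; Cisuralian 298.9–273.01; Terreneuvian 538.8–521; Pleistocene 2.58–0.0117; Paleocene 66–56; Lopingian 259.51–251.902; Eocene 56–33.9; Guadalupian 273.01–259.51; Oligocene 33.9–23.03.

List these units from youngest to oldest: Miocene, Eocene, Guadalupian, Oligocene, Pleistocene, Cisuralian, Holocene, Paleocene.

Read off each span (Ma): Miocene 23.03–5.333; Eocene 56–33.9; Guadalupian 273.01–259.51; Oligocene 33.9–23.03; Pleistocene 2.58–0.0117; Cisuralian 298.9–273.01; Holocene 0.0117–0; Paleocene 66–56.
Larger Ma is older, so oldest→youngest is Cisuralian, Guadalupian, Paleocene, Eocene, Oligocene, Miocene, Pleistocene, Holocene; reverse it for youngest→oldest.

Holocene, Pleistocene, Miocene, Oligocene, Eocene, Paleocene, Guadalupian, Cisuralian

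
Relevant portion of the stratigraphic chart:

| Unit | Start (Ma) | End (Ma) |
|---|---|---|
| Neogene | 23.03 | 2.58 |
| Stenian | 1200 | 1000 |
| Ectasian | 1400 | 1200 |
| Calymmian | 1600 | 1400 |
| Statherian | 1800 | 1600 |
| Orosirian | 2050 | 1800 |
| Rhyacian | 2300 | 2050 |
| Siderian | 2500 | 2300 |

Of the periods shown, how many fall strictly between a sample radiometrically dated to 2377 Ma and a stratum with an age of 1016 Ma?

5

2377 Ma sits inside the Siderian (2500–2300) and 1016 Ma inside the Stenian (1200–1000); neither of those is wholly between the two dates.
The listed periods lying completely between them are Rhyacian, Orosirian, Statherian, Calymmian, Ectasian — 5 in all.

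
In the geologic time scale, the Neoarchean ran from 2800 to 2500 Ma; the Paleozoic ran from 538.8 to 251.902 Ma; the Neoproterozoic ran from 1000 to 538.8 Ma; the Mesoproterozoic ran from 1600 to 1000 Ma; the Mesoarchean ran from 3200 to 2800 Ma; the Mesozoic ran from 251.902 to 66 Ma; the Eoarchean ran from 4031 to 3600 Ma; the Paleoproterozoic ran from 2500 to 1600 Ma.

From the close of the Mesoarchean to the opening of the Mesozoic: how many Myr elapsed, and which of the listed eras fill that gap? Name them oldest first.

The Mesoarchean closes at 2800 Ma and the Mesozoic opens at 251.902 Ma, so the interval is 2800 − 251.902 = 2548.098 Myr.
An era fits inside if it starts at or after 2800 Ma and ends at or before 251.902 Ma; oldest first that gives Neoarchean, Paleoproterozoic, Mesoproterozoic, Neoproterozoic, Paleozoic.

2548.098 million years; Neoarchean, Paleoproterozoic, Mesoproterozoic, Neoproterozoic, Paleozoic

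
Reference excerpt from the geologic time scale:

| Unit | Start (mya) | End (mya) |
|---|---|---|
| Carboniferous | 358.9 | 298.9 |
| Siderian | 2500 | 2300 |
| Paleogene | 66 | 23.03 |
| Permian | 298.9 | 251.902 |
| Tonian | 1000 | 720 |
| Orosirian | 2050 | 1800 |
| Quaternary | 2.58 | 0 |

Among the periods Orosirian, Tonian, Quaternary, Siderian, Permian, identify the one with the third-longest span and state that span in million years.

Siderian, 200 million years

Start − end for each: Orosirian 2050 − 1800 = 250; Tonian 1000 − 720 = 280; Quaternary 2.58 − 0 = 2.58; Siderian 2500 − 2300 = 200; Permian 298.9 − 251.902 = 46.998.
Ranking these from longest: Tonian > Orosirian > Siderian > Permian > Quaternary.
Position 3 in that ranking is Siderian, which lasted 200 Myr.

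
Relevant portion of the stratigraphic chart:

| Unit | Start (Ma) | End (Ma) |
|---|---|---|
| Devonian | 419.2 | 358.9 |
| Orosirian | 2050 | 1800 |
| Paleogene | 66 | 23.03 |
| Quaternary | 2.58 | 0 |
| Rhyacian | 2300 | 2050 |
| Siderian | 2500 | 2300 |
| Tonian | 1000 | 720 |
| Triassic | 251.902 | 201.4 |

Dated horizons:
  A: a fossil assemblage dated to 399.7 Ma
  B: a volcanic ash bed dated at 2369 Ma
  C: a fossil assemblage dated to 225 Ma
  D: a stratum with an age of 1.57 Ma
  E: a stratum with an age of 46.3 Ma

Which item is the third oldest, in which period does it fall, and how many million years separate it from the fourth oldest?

Sorted oldest-first by Ma: B (2369), A (399.7), C (225), E (46.3), D (1.57).
The third oldest is C at 225 Ma, which lies in 251.902–201.4 Ma: the Triassic.
The fourth oldest is E at 46.3 Ma; separation = |225 − 46.3| = 178.7 Myr.

C, in the Triassic; 178.7 million years to E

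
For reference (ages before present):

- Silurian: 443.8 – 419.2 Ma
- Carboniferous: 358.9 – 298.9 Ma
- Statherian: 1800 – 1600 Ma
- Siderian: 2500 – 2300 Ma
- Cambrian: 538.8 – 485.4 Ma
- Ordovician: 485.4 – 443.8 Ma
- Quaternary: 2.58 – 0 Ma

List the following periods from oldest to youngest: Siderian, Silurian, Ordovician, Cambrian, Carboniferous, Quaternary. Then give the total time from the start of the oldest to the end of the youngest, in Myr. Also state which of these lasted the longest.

Siderian, Cambrian, Ordovician, Silurian, Carboniferous, Quaternary; total span 2500 Myr; longest is Siderian

From the excerpt: Siderian 2500–2300; Silurian 443.8–419.2; Ordovician 485.4–443.8; Cambrian 538.8–485.4; Carboniferous 358.9–298.9; Quaternary 2.58–0 (Ma).
Larger Ma is earlier, so the oldest is Siderian and the youngest is Quaternary; oldest to youngest: Siderian, Cambrian, Ordovician, Silurian, Carboniferous, Quaternary.
Oldest start 2500 minus youngest end 0 gives 2500 Myr overall.
Individual lengths (start − end): Siderian 200; Silurian 24.6; Quaternary 2.58; Carboniferous 60; Cambrian 53.4; Ordovician 41.6. The largest is Siderian at 200 Myr.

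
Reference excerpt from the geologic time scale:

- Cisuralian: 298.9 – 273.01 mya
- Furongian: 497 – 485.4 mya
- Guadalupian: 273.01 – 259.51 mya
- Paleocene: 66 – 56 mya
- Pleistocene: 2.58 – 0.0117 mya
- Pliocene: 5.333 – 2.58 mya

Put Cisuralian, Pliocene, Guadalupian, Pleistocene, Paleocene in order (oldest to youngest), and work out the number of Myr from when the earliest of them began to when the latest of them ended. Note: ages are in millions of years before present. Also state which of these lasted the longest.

Cisuralian → Guadalupian → Paleocene → Pliocene → Pleistocene; total span 298.8883 Myr; longest is Cisuralian

From the excerpt: Cisuralian 298.9–273.01; Pliocene 5.333–2.58; Guadalupian 273.01–259.51; Pleistocene 2.58–0.0117; Paleocene 66–56 (Ma).
Larger Ma is earlier, so the oldest is Cisuralian and the youngest is Pleistocene; oldest to youngest: Cisuralian, Guadalupian, Paleocene, Pliocene, Pleistocene.
Oldest start 298.9 minus youngest end 0.0117 gives 298.8883 Myr overall.
Individual lengths (start − end): Cisuralian 25.89; Pleistocene 2.5683; Guadalupian 13.5; Pliocene 2.753; Paleocene 10. The largest is Cisuralian at 25.89 Myr.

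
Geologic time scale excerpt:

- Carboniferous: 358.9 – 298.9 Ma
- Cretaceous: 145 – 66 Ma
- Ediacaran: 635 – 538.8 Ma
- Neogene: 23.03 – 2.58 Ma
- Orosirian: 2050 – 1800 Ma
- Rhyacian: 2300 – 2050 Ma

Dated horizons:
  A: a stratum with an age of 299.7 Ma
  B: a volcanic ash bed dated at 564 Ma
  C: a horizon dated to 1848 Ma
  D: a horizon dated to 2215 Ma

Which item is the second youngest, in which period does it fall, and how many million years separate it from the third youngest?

Smaller Ma means younger, so youngest first: A 299.7 < B 564 < C 1848 < D 2215.
Counting 2 along gives B (564 Ma); the excerpt puts that inside the Ediacaran, 635–538.8 Ma.
Next in line is C (1848 Ma), and 1848 − 564 = 1284 Myr.

B, in the Ediacaran; 1284 million years to C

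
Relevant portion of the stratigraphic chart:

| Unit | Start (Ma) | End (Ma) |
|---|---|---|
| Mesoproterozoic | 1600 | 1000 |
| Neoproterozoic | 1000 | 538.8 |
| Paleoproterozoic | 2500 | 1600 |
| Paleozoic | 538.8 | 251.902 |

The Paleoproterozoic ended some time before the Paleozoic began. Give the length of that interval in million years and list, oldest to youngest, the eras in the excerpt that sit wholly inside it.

1061.2 million years; Mesoproterozoic, Neoproterozoic

The Paleoproterozoic closes at 1600 Ma and the Paleozoic opens at 538.8 Ma, so the interval is 1600 − 538.8 = 1061.2 Myr.
An era fits inside if it starts at or after 1600 Ma and ends at or before 538.8 Ma; oldest first that gives Mesoproterozoic, Neoproterozoic.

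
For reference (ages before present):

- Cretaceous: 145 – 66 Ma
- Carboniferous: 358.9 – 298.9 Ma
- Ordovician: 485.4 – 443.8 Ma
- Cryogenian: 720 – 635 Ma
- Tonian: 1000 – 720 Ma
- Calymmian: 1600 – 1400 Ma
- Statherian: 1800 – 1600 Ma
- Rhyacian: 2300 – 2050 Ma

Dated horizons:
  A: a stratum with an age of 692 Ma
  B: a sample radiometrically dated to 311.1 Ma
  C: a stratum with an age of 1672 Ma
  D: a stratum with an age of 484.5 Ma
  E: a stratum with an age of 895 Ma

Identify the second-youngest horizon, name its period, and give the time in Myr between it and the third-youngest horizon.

D, in the Ordovician; 207.5 million years to A

Sorted youngest-first by Ma: B (311.1), D (484.5), A (692), E (895), C (1672).
The second youngest is D at 484.5 Ma, which lies in 485.4–443.8 Ma: the Ordovician.
The third youngest is A at 692 Ma; separation = |484.5 − 692| = 207.5 Myr.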